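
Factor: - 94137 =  - 3^1*31379^1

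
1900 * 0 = 0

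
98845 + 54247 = 153092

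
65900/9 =65900/9=   7322.22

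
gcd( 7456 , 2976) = 32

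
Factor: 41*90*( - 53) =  - 2^1*3^2*5^1 * 41^1*53^1 = - 195570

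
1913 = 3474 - 1561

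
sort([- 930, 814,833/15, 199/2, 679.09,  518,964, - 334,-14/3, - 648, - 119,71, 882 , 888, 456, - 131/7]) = [-930 , - 648, - 334,  -  119, - 131/7, - 14/3, 833/15,71,199/2,456, 518,679.09,814, 882,  888, 964]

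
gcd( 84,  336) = 84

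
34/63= 34/63 =0.54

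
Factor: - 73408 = -2^6*31^1*37^1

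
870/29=30  =  30.00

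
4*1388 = 5552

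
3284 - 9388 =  - 6104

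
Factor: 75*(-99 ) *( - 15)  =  111375 = 3^4 * 5^3*11^1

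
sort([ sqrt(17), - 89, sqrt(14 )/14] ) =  [ - 89, sqrt(14) /14 , sqrt( 17 )]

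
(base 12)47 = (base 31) 1o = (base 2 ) 110111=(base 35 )1k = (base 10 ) 55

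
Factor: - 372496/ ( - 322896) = 751/651 = 3^(-1)*7^(-1 )*31^( - 1 )*751^1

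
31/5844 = 31/5844 = 0.01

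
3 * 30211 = 90633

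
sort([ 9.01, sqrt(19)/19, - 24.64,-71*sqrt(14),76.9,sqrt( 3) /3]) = [ - 71*sqrt( 14), - 24.64, sqrt( 19) /19, sqrt( 3)/3,9.01,  76.9] 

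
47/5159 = 47/5159 = 0.01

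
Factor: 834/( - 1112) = - 2^( - 2 )*3^1 = -  3/4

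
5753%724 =685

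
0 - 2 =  - 2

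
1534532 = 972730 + 561802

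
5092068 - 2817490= 2274578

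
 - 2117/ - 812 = 2+ 17/28 = 2.61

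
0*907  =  0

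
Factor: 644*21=13524 = 2^2*3^1 *7^2*23^1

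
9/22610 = 9/22610  =  0.00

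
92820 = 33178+59642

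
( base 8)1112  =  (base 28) kq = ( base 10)586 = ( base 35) gq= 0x24A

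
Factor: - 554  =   -2^1*277^1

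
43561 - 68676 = - 25115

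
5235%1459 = 858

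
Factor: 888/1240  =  111/155 = 3^1*5^( - 1)*31^(-1)*37^1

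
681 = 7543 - 6862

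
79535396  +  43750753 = 123286149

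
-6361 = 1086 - 7447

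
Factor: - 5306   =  -2^1*7^1*379^1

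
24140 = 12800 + 11340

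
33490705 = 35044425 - 1553720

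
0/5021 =0 = 0.00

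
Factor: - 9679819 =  - 9679819^1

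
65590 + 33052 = 98642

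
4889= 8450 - 3561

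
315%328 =315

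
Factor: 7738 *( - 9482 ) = -73371716 = - 2^2*11^1 * 53^1  *  73^1*431^1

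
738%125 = 113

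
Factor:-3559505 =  - 5^1 * 443^1*1607^1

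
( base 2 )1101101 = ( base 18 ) 61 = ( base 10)109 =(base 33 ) 3a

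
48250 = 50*965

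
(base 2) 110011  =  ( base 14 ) 39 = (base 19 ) 2d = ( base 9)56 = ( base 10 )51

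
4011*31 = 124341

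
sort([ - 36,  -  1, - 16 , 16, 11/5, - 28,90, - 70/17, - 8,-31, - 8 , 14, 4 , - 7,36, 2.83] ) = [ - 36,-31, - 28 ,-16, - 8 , - 8, - 7, - 70/17,-1,11/5, 2.83,4,14, 16,36,90 ] 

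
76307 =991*77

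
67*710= 47570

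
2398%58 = 20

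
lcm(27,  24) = 216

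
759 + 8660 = 9419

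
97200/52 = 24300/13 = 1869.23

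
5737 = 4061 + 1676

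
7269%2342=243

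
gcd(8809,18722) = 23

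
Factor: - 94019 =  - 149^1*631^1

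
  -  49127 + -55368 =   -  104495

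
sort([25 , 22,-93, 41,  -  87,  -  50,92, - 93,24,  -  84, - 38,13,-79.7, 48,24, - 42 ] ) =[ - 93,  -  93, - 87, - 84, - 79.7, - 50, - 42, - 38,13, 22, 24,24,25,  41, 48,92]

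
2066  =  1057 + 1009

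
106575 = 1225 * 87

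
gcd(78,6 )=6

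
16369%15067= 1302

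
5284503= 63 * 83881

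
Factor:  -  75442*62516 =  - 2^3*67^1*563^1*15629^1 = - 4716332072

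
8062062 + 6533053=14595115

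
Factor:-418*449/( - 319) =2^1*19^1 * 29^( - 1)*449^1 = 17062/29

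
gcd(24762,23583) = 3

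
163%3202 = 163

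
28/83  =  28/83= 0.34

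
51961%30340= 21621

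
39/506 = 39/506 = 0.08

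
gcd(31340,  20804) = 4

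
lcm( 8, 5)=40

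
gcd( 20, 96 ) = 4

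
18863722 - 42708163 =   -  23844441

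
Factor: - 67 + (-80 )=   -3^1 * 7^2  =  -  147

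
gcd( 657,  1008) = 9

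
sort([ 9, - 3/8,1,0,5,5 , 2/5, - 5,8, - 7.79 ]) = [ -7.79 ,  -  5,-3/8,0,2/5,1, 5,5,8, 9]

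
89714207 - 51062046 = 38652161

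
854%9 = 8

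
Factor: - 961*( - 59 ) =56699=31^2*59^1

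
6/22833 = 2/7611   =  0.00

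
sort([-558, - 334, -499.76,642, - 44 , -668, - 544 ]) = [ - 668,-558, - 544, - 499.76,-334, - 44, 642 ]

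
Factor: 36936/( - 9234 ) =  - 4 = -2^2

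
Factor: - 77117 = - 67^1*1151^1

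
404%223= 181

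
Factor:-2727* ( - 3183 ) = 3^4*101^1*1061^1 = 8680041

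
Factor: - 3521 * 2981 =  - 7^1 * 11^1*271^1*503^1 = - 10496101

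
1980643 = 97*20419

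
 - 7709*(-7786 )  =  60022274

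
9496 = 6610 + 2886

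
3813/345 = 11 + 6/115 = 11.05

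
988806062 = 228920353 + 759885709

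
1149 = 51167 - 50018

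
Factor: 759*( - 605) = -459195 = - 3^1*5^1*11^3*  23^1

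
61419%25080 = 11259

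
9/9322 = 9/9322 = 0.00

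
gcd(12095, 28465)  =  5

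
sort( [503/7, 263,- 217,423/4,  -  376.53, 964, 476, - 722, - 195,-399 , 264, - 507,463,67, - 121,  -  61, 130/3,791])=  [ - 722, - 507, - 399, - 376.53, - 217, - 195, - 121, - 61, 130/3,67, 503/7,423/4, 263,264  ,  463,476, 791, 964 ]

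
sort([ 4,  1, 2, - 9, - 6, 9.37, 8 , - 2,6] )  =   [ - 9, - 6, - 2 , 1,2, 4, 6, 8, 9.37]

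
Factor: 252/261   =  2^2*7^1*29^( - 1) = 28/29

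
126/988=63/494 = 0.13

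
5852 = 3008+2844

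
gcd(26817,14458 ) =1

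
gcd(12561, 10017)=159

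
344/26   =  13+3/13 = 13.23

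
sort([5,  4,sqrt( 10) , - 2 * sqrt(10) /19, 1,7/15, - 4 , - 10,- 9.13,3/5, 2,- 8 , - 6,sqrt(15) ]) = [-10, - 9.13, - 8, - 6, - 4, - 2*sqrt( 10) /19,7/15 , 3/5, 1 , 2, sqrt( 10 ), sqrt ( 15 ),4,5] 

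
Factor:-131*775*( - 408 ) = 2^3*3^1* 5^2*17^1*31^1*131^1 = 41422200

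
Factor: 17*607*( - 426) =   -  2^1*3^1*17^1 * 71^1*607^1 = -  4395894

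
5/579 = 5/579 = 0.01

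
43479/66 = 14493/22 = 658.77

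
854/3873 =854/3873 = 0.22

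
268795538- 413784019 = - 144988481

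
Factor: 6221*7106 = 44206426 = 2^1*11^1*17^1*19^1*6221^1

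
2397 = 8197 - 5800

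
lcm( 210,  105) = 210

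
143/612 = 143/612 = 0.23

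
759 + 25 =784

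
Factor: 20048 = 2^4*7^1 * 179^1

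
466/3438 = 233/1719 = 0.14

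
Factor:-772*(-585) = 2^2*3^2 * 5^1*13^1 *193^1 =451620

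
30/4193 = 30/4193 = 0.01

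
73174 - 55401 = 17773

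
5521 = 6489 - 968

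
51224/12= 4268 +2/3 = 4268.67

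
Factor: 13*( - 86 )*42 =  - 46956 =- 2^2*3^1*7^1*13^1*43^1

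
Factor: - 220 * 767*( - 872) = 2^5*5^1 * 11^1*13^1*59^1*109^1=   147141280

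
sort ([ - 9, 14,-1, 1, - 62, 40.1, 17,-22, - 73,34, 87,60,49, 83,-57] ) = [- 73, - 62,  -  57, - 22, - 9,-1, 1,  14,17,  34,40.1,49,60,83, 87 ] 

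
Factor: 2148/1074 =2^1  =  2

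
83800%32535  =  18730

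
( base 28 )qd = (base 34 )lr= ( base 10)741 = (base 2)1011100101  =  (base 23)195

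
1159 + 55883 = 57042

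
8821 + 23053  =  31874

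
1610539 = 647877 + 962662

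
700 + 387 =1087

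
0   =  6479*0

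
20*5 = 100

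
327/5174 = 327/5174 = 0.06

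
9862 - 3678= 6184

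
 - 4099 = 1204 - 5303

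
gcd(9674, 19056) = 2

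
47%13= 8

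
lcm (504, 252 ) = 504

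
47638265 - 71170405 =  - 23532140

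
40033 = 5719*7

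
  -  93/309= - 31/103 = - 0.30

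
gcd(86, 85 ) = 1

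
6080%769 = 697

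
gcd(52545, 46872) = 93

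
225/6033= 75/2011 = 0.04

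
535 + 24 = 559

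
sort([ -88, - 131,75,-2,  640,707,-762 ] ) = [-762,-131, -88,  -  2, 75, 640, 707 ] 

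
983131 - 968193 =14938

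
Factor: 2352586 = 2^1 * 1176293^1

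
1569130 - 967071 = 602059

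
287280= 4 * 71820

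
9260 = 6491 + 2769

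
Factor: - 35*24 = -840 = - 2^3*3^1*5^1*7^1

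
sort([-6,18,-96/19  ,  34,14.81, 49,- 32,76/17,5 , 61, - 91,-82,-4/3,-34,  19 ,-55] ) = [-91,-82,-55,-34,-32,-6,- 96/19, - 4/3,76/17, 5,14.81, 18,19,34,  49, 61]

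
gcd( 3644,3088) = 4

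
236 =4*59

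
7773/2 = 3886  +  1/2 = 3886.50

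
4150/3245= 1 + 181/649 = 1.28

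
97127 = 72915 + 24212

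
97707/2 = 48853 + 1/2   =  48853.50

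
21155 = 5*4231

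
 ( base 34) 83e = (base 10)9364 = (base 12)5504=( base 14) 35ac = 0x2494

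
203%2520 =203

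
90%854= 90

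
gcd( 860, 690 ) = 10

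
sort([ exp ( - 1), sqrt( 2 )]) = [exp ( -1 ),sqrt( 2 )]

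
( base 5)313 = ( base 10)83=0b1010011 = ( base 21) 3k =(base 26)35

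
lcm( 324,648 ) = 648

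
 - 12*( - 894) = 10728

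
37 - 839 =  - 802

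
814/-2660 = - 407/1330= - 0.31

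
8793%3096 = 2601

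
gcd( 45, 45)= 45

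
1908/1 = 1908 = 1908.00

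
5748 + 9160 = 14908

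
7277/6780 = 7277/6780  =  1.07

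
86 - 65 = 21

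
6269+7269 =13538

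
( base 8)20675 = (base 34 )7g1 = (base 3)102211220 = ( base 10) 8637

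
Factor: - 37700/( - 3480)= 65/6 = 2^( - 1)*3^(  -  1)*5^1*13^1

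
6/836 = 3/418 = 0.01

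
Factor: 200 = 2^3 * 5^2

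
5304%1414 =1062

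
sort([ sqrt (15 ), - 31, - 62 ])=[-62,-31, sqrt( 15)]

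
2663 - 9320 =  - 6657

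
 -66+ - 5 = -71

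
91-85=6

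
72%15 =12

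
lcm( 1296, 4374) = 34992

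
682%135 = 7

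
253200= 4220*60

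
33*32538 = 1073754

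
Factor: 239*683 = 239^1 * 683^1 =163237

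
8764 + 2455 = 11219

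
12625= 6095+6530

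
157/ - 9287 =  - 1 + 9130/9287 = -  0.02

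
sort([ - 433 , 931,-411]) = [ -433, - 411, 931] 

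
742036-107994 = 634042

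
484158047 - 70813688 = 413344359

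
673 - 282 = 391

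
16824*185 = 3112440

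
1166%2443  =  1166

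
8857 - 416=8441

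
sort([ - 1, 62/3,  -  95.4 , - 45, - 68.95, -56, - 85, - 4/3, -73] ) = [ - 95.4, - 85,  -  73, - 68.95, - 56,  -  45, - 4/3 ,  -  1,62/3 ]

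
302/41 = 7 + 15/41 = 7.37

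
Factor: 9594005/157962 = 2^ ( - 1)*3^ (-1) * 5^1*7^(  -  1 )*317^1*3761^( - 1 )*6053^1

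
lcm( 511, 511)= 511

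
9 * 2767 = 24903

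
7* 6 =42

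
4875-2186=2689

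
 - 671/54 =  - 671/54 = - 12.43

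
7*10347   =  72429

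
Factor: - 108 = - 2^2*3^3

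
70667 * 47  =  3321349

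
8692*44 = 382448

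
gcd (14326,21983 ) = 247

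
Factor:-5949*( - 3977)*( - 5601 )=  - 3^3 * 41^1*97^1*661^1*1867^1  =  - 132515027973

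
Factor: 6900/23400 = 2^( - 1 )*3^ ( - 1)*13^( - 1) * 23^1 = 23/78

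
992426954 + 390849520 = 1383276474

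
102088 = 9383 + 92705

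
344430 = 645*534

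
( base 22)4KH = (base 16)959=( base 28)31D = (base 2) 100101011001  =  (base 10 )2393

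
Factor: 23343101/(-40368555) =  - 3^( -2)*5^ ( - 1)*419^(  -  1 )*1867^1 * 2141^( - 1 ) * 12503^1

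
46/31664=23/15832 = 0.00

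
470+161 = 631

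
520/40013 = 520/40013 =0.01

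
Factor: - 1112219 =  - 937^1*1187^1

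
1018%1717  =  1018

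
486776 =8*60847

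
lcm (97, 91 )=8827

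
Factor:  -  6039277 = -2213^1 * 2729^1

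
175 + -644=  - 469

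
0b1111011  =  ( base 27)4f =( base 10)123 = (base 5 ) 443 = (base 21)5i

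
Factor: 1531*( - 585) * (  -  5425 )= 3^2 * 5^3*7^1*  13^1 * 31^1 * 1531^1 = 4858819875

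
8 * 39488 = 315904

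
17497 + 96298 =113795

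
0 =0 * 3140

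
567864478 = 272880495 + 294983983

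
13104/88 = 1638/11= 148.91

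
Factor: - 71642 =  - 2^1*113^1*317^1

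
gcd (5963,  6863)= 1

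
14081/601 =14081/601 = 23.43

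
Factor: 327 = 3^1*109^1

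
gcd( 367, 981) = 1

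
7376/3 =2458+ 2/3 = 2458.67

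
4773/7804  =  4773/7804= 0.61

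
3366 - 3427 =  - 61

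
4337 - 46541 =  - 42204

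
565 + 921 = 1486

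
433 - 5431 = - 4998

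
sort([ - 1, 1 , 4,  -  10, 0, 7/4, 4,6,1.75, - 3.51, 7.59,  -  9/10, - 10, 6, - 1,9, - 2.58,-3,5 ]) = [ - 10, -10, - 3.51 , - 3, - 2.58, - 1, - 1,- 9/10,0 , 1, 7/4,1.75, 4,4, 5, 6  ,  6, 7.59,9 ]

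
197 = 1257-1060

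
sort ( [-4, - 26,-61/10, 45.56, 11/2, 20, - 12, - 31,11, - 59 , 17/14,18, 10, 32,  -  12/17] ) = [-59,-31,  -  26,  -  12,-61/10 ,- 4, - 12/17, 17/14, 11/2,10, 11, 18, 20,32, 45.56]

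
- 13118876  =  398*( - 32962 )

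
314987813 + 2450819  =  317438632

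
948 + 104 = 1052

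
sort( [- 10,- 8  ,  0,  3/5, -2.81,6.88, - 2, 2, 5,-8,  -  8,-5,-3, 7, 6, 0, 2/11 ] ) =[ - 10 , - 8, -8, - 8, - 5, - 3, -2.81,-2 , 0, 0, 2/11,3/5, 2,5, 6,  6.88, 7 ] 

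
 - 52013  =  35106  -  87119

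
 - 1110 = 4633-5743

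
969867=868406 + 101461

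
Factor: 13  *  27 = 3^3*13^1 = 351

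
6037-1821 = 4216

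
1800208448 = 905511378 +894697070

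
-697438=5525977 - 6223415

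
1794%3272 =1794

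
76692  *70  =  5368440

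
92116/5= 92116/5 = 18423.20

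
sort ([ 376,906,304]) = [ 304,376,  906 ]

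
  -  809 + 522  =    -  287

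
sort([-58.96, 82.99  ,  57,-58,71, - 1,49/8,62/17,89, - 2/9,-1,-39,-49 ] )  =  [-58.96 , - 58, - 49,  -  39,-1, - 1, - 2/9, 62/17,  49/8 , 57,71, 82.99, 89] 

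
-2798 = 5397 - 8195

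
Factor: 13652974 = 2^1*577^1*11831^1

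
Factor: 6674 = 2^1*47^1*71^1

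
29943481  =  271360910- 241417429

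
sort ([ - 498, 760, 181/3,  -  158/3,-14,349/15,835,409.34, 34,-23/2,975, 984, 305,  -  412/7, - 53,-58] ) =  [-498, -412/7, - 58,-53, - 158/3, - 14,-23/2,  349/15, 34, 181/3, 305,409.34 , 760 , 835,  975, 984 ] 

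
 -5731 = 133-5864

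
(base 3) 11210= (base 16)81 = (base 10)129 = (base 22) 5j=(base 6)333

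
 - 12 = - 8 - 4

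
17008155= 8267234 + 8740921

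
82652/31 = 82652/31 =2666.19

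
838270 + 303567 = 1141837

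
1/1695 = 1/1695 = 0.00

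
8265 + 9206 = 17471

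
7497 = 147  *51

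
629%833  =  629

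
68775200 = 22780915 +45994285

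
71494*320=22878080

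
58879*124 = 7300996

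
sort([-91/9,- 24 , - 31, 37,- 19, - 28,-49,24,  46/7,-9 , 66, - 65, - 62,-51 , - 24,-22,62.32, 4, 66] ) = [-65,  -  62, - 51, - 49,-31,-28, - 24, - 24 , - 22, - 19,-91/9, - 9,4, 46/7, 24, 37 , 62.32,66,66]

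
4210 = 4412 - 202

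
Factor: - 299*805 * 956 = -230104420 = - 2^2 *5^1*7^1*13^1*23^2*239^1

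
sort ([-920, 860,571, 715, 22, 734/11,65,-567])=[-920,-567, 22,65, 734/11,  571,715, 860]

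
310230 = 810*383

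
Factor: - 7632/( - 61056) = 1/8=2^(  -  3 ) 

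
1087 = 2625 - 1538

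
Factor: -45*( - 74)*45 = 149850 = 2^1*3^4*5^2*37^1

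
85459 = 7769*11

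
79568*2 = 159136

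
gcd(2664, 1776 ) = 888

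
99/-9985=-99/9985 = -0.01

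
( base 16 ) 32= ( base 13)3b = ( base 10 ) 50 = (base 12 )42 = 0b110010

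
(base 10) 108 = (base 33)39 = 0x6c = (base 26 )44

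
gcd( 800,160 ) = 160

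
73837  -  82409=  - 8572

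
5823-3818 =2005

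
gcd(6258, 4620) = 42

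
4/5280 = 1/1320 = 0.00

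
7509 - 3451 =4058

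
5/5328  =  5/5328 = 0.00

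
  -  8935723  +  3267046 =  - 5668677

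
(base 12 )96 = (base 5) 424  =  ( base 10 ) 114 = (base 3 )11020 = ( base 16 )72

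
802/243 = 802/243 = 3.30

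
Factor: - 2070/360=-2^( - 2)*23^1= - 23/4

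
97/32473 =97/32473 = 0.00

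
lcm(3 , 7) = 21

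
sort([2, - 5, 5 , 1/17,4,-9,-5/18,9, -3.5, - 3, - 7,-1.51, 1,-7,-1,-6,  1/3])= [-9, - 7,-7 , - 6 ,-5,-3.5, - 3,-1.51,- 1,-5/18, 1/17, 1/3, 1, 2,4, 5, 9 ]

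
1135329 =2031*559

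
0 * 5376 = 0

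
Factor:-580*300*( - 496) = 86304000 = 2^8*3^1 * 5^3*29^1*31^1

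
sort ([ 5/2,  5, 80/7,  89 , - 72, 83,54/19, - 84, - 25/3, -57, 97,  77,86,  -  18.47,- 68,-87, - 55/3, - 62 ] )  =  [ - 87, - 84, - 72, - 68, - 62, - 57, - 18.47, - 55/3, - 25/3, 5/2, 54/19, 5,80/7,  77,83,86,89,  97] 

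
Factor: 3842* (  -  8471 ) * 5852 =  - 190456745864 = -  2^3 * 7^1*11^1*17^1*19^1 * 43^1*113^1*197^1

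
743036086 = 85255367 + 657780719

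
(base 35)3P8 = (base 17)FD2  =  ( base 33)464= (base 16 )11ce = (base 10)4558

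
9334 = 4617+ 4717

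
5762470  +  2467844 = 8230314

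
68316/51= 22772/17= 1339.53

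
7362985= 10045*733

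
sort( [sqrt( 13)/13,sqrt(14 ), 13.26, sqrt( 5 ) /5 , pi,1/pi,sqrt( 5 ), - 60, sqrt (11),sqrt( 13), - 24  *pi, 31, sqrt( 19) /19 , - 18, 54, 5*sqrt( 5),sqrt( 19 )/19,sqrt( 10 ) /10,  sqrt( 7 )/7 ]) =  [ -24 * pi,-60,- 18,sqrt( 19)/19,sqrt( 19)/19,sqrt (13) /13,sqrt( 10)/10,1/pi , sqrt( 7)/7, sqrt( 5) /5, sqrt(5),  pi,sqrt( 11 ),  sqrt( 13 ), sqrt( 14) , 5*sqrt( 5),13.26 , 31,54]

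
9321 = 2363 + 6958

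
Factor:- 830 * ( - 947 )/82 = 5^1*41^( - 1 )*83^1*947^1 = 393005/41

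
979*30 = 29370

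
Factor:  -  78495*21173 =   -  1661974635 = - 3^1 * 5^1*31^1*683^1*5233^1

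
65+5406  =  5471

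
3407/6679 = 3407/6679= 0.51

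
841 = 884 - 43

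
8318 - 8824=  - 506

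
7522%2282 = 676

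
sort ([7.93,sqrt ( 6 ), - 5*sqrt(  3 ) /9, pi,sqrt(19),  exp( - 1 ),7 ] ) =[ - 5*sqrt( 3) /9,exp (  -  1 ),sqrt(6 ),pi,sqrt( 19 ),7,7.93] 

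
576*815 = 469440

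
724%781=724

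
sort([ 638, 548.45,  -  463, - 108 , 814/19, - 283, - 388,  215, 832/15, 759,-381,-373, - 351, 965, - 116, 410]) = [ - 463, - 388,-381,  -  373, - 351, - 283, - 116,-108  ,  814/19, 832/15, 215, 410,548.45, 638, 759, 965]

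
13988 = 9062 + 4926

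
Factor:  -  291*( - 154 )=2^1*3^1*7^1*11^1 * 97^1 = 44814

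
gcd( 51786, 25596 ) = 54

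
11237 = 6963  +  4274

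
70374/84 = 11729/14 = 837.79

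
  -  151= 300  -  451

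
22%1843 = 22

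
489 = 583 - 94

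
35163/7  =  35163/7 = 5023.29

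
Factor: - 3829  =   - 7^1*547^1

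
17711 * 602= 10662022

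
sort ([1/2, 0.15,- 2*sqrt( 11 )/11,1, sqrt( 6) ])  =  [ - 2*sqrt (11)/11, 0.15, 1/2, 1, sqrt(6 )] 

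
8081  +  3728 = 11809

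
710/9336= 355/4668 = 0.08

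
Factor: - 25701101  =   - 25701101^1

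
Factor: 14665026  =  2^1*3^1* 379^1*6449^1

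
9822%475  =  322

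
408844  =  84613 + 324231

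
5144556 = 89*57804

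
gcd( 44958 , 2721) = 3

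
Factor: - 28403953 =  - 1789^1*15877^1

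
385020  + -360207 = 24813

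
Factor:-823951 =-73^1 *11287^1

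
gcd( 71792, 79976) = 8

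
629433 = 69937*9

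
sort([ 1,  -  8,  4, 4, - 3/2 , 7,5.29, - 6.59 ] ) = [-8, - 6.59, - 3/2,1, 4, 4,5.29, 7 ]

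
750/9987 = 250/3329=   0.08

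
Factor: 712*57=2^3*3^1*19^1*89^1 =40584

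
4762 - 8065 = - 3303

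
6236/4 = 1559 = 1559.00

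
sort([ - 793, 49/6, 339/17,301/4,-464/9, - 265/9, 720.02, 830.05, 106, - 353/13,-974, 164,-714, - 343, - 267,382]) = [ - 974,-793, - 714, - 343,  -  267, - 464/9, - 265/9, - 353/13,49/6 , 339/17, 301/4,106,  164, 382, 720.02 , 830.05]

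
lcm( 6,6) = 6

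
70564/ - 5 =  - 14113 + 1/5 =-14112.80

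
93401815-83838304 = 9563511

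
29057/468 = 29057/468= 62.09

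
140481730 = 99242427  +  41239303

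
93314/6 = 46657/3 = 15552.33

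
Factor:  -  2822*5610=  - 15831420 = -2^2*3^1*5^1  *  11^1 * 17^2*83^1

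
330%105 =15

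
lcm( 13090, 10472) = 52360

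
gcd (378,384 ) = 6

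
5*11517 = 57585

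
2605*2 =5210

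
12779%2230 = 1629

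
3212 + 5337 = 8549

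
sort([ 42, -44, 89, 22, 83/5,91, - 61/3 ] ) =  [ - 44, - 61/3,83/5, 22,42,89,91 ]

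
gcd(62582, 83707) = 13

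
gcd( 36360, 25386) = 6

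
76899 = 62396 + 14503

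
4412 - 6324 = -1912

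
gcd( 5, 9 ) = 1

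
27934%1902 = 1306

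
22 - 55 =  -33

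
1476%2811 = 1476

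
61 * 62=3782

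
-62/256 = - 31/128 = - 0.24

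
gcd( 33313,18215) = 1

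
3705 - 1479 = 2226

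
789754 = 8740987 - 7951233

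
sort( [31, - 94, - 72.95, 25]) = [ - 94,-72.95, 25 , 31]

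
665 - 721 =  - 56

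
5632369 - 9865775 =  - 4233406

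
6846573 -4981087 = 1865486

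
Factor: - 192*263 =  - 50496 = - 2^6*3^1*263^1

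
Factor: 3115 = 5^1*7^1*89^1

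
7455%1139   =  621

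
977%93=47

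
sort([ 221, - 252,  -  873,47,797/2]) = [ - 873, - 252, 47,221, 797/2]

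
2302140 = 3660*629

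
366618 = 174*2107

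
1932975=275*7029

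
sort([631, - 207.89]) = [ - 207.89, 631 ]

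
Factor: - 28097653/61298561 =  - 2659^1*10567^1*61298561^( - 1)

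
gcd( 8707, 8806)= 1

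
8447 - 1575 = 6872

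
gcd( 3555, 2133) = 711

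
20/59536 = 5/14884 =0.00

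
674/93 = 7 + 23/93  =  7.25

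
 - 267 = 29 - 296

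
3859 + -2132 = 1727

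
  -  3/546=-1/182 = - 0.01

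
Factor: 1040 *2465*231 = 592191600 = 2^4  *  3^1*5^2*7^1*11^1*13^1*17^1*29^1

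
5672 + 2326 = 7998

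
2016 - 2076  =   - 60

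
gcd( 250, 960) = 10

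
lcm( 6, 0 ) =0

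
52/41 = 52/41 = 1.27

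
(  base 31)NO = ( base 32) N1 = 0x2E1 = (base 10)737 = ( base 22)1BB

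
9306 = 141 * 66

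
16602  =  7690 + 8912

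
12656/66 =6328/33 = 191.76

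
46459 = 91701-45242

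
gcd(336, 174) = 6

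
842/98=8 + 29/49 = 8.59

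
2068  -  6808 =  -4740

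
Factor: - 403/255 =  - 3^( - 1 )*5^( - 1)*13^1*17^( - 1)*31^1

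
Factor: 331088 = 2^4 * 20693^1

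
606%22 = 12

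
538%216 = 106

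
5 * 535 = 2675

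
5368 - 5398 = - 30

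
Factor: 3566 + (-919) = 2647 = 2647^1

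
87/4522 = 87/4522 = 0.02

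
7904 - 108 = 7796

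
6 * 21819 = 130914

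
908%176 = 28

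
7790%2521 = 227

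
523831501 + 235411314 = 759242815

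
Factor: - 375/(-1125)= 3^(-1 ) = 1/3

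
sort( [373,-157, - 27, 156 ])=[ - 157, - 27, 156,373]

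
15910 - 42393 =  - 26483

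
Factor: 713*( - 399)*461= -3^1 * 7^1*19^1*23^1*31^1*461^1 = - 131148507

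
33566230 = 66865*502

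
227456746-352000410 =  -124543664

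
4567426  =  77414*59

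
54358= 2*27179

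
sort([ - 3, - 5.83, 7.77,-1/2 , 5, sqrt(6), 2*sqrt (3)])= [-5.83, - 3, - 1/2 , sqrt( 6),2 *sqrt(3 ), 5, 7.77]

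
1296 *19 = 24624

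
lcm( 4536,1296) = 9072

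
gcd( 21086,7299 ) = 811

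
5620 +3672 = 9292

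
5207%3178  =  2029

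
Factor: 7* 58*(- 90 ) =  - 36540 =- 2^2*3^2*5^1*7^1*29^1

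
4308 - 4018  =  290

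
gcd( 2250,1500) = 750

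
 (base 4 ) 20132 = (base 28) JA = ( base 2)1000011110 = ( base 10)542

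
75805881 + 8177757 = 83983638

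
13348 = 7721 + 5627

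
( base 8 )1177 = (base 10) 639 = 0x27F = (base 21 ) 199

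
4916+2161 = 7077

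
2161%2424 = 2161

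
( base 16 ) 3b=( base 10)59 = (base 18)35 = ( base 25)29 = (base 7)113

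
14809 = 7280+7529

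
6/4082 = 3/2041 = 0.00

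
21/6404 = 21/6404 = 0.00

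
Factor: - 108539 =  - 311^1*349^1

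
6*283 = 1698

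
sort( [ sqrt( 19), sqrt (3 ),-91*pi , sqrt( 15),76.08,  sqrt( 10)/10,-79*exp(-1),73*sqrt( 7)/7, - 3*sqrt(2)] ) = [ - 91*pi, -79*exp(-1),-3 * sqrt( 2),sqrt( 10 ) /10,sqrt( 3 ),sqrt( 15),sqrt (19 ), 73*sqrt( 7)/7,76.08 ]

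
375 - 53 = 322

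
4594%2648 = 1946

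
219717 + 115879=335596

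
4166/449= 9+125/449 = 9.28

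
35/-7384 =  - 35/7384  =  - 0.00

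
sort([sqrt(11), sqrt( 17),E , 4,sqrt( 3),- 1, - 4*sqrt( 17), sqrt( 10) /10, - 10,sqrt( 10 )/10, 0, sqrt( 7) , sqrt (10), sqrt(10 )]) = [ - 4*sqrt( 17), - 10, - 1, 0, sqrt ( 10 ) /10 , sqrt(10) /10, sqrt ( 3 ),sqrt( 7 ), E, sqrt (10),  sqrt( 10),sqrt (11), 4,sqrt(17 )]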